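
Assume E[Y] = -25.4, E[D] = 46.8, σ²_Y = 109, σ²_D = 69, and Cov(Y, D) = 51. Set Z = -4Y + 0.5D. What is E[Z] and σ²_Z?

E[Z] = 125, σ²_Z = 1557.25

E[Z] = (-4)·E[Y] + 0.5·E[D] = (-4)·(-25.4) + 0.5·46.8 = 125.
σ²_Z = a²·σ²_Y + b²·σ²_D + 2ab·Cov(Y, D) with a = -4, b = 0.5.
= (-4)²·109 + 0.5²·69 + 2·(-4)·0.5·51
= 1744 + 17.25 + (-204) = 1557.25.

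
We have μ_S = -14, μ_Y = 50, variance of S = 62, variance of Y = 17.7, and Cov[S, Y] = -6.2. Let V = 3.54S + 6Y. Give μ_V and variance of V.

μ_V = 3.54·μ_S + 6·μ_Y = 3.54·(-14) + 6·50 = 250.44.
variance of V = a²·variance of S + b²·variance of Y + 2ab·Cov[S, Y] with a = 3.54, b = 6.
= 3.54²·62 + 6²·17.7 + 2·3.54·6·(-6.2)
= 776.9592 + 637.2 + (-263.376) = 1150.7832.

μ_V = 250.44, variance of V = 1150.7832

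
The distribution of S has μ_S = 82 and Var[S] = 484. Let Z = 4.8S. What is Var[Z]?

Var[Z] = 11151.36

Z = 4.8S is linear with a = 4.8, b = 0.
Var[Z] = a²·Var[S] = 4.8²·484 = 11151.36.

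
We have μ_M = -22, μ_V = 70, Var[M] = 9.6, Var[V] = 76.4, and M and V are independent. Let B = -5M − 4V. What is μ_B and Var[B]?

μ_B = (-5)·μ_M + (-4)·μ_V = (-5)·(-22) + (-4)·70 = -170.
Var[B] = a²·Var[M] + b²·Var[V] + 2ab·Cov(M, V) with a = -5, b = -4.
Independence gives Cov(M, V) = 0.
= (-5)²·9.6 + (-4)²·76.4 + 2·(-5)·(-4)·0
= 240 + 1222.4 + 0 = 1462.4.

μ_B = -170, Var[B] = 1462.4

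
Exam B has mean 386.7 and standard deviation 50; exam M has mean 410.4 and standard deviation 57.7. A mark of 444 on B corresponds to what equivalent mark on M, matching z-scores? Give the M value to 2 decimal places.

z = (444 − 386.7)/50 = 1.146.
M = 410.4 + z·57.7 = 410.4 + (444 − 386.7)·57.7/50 ≈ 476.52.

M = 476.52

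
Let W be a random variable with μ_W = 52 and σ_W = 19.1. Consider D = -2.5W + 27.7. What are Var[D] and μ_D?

Var[D] = 2280.0625, μ_D = -102.3

D = -2.5W + 27.7 is linear with a = -2.5, b = 27.7.
Var[W] = 19.1² = 364.81.
Var[D] = a²·Var[W] = (-2.5)²·364.81 = 2280.0625 (the additive constant 27.7 does not affect variance).
μ_D = a·μ_W + b = (-2.5)·52 + 27.7 = -102.3.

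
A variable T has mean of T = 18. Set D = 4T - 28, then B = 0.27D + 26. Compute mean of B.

mean of B = 37.88

mean of D = 4·18 + (-28) = 44.
mean of B = 0.27·44 + 26 = 37.88.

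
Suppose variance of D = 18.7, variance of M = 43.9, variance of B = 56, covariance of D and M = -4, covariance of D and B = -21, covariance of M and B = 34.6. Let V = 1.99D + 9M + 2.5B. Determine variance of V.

variance of V = a²·variance of D + b²·variance of M + c²·variance of B + 2ab·covariance of D and M + 2ac·covariance of D and B + 2bc·covariance of M and B, with a = 1.99, b = 9, c = 2.5.
= 74.05387 + 3555.9 + 350 + (-143.28) + (-208.95) + 1557
= 5184.72387.

variance of V = 5184.72387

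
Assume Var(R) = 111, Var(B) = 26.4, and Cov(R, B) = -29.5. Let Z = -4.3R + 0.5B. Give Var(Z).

Var(Z) = a²·Var(R) + b²·Var(B) + 2ab·Cov(R, B) with a = -4.3, b = 0.5.
= (-4.3)²·111 + 0.5²·26.4 + 2·(-4.3)·0.5·(-29.5)
= 2052.39 + 6.6 + 126.85 = 2185.84.

Var(Z) = 2185.84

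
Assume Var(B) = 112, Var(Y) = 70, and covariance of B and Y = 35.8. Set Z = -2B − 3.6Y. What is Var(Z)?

Var(Z) = 1870.72

Var(Z) = a²·Var(B) + b²·Var(Y) + 2ab·covariance of B and Y with a = -2, b = -3.6.
= (-2)²·112 + (-3.6)²·70 + 2·(-2)·(-3.6)·35.8
= 448 + 907.2 + 515.52 = 1870.72.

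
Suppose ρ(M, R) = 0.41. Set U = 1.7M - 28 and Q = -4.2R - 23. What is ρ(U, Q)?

ρ(U, Q) = -0.41

Linear rescalings preserve |correlation|; the slopes 1.7 and -4.2 have opposite signs, so the correlation flips sign: ρ(U, Q) = −ρ(M, R) = -0.41.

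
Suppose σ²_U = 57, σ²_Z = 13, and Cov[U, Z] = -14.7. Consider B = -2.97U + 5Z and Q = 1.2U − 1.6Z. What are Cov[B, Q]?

By bilinearity, Cov[B, Q] = ac·σ²_U + bd·σ²_Z + (ad+bc)·Cov[U, Z], with a=-2.97, b=5, c=1.2, d=-1.6.
ac·σ²_U = (-2.97)·1.2·57 = -203.148
bd·σ²_Z = 5·(-1.6)·13 = -104
(ad+bc)·Cov[U, Z] = (10.752)·(-14.7) = -158.0544
Cov[B, Q] = -203.148 + (-104) + (-158.0544) = -465.2024.

Cov[B, Q] = -465.2024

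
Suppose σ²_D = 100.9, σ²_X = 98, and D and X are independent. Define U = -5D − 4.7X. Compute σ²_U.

σ²_U = 4687.32

σ²_U = a²·σ²_D + b²·σ²_X + 2ab·Cov(D, X) with a = -5, b = -4.7.
Independence gives Cov(D, X) = 0.
= (-5)²·100.9 + (-4.7)²·98 + 2·(-5)·(-4.7)·0
= 2522.5 + 2164.82 + 0 = 4687.32.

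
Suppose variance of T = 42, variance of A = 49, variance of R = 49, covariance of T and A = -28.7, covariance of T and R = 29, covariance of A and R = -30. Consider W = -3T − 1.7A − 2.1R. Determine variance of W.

variance of W = 594.16

variance of W = a²·variance of T + b²·variance of A + c²·variance of R + 2ab·covariance of T and A + 2ac·covariance of T and R + 2bc·covariance of A and R, with a = -3, b = -1.7, c = -2.1.
= 378 + 141.61 + 216.09 + (-292.74) + 365.4 + (-214.2)
= 594.16.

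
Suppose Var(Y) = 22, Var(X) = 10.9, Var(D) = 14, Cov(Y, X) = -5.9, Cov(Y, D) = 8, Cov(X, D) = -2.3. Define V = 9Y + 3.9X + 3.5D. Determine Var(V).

Var(V) = 2146.319

Var(V) = a²·Var(Y) + b²·Var(X) + c²·Var(D) + 2ab·Cov(Y, X) + 2ac·Cov(Y, D) + 2bc·Cov(X, D), with a = 9, b = 3.9, c = 3.5.
= 1782 + 165.789 + 171.5 + (-414.18) + 504 + (-62.79)
= 2146.319.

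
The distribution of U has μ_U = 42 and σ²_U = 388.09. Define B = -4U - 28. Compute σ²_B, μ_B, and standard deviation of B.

B = -4U - 28 is linear with a = -4, b = -28.
σ²_B = a²·σ²_U = (-4)²·388.09 = 6209.44 (the additive constant -28 does not affect variance).
μ_B = a·μ_U + b = (-4)·42 + (-28) = -196.
standard deviation of U = √388.09 = 19.7.
standard deviation of B = |a|·standard deviation of U = |-4|·19.7 = 78.8.

σ²_B = 6209.44, μ_B = -196, standard deviation of B = 78.8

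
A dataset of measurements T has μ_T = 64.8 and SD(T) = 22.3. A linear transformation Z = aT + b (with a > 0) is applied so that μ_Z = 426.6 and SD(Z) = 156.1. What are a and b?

SD(Z) = a·SD(T) (a > 0), so a = 156.1/22.3 = 7.
μ_Z = a·μ_T + b, so b = 426.6 − 7·64.8 = -27.

a = 7, b = -27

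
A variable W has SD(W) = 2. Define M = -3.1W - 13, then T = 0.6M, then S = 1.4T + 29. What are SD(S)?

SD(M) = |-3.1|·2 = 6.2.
SD(T) = |0.6|·6.2 = 3.72.
SD(S) = |1.4|·3.72 = 5.208.

SD(S) = 5.208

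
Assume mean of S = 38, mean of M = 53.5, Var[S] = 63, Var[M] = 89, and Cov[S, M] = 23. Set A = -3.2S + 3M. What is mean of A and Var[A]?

mean of A = (-3.2)·mean of S + 3·mean of M = (-3.2)·38 + 3·53.5 = 38.9.
Var[A] = a²·Var[S] + b²·Var[M] + 2ab·Cov[S, M] with a = -3.2, b = 3.
= (-3.2)²·63 + 3²·89 + 2·(-3.2)·3·23
= 645.12 + 801 + (-441.6) = 1004.52.

mean of A = 38.9, Var[A] = 1004.52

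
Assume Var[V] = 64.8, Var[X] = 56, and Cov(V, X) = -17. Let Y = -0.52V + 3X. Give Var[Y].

Var[Y] = 574.56192

Var[Y] = a²·Var[V] + b²·Var[X] + 2ab·Cov(V, X) with a = -0.52, b = 3.
= (-0.52)²·64.8 + 3²·56 + 2·(-0.52)·3·(-17)
= 17.52192 + 504 + 53.04 = 574.56192.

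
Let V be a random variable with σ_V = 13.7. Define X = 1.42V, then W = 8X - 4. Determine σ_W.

σ_W = 155.632

σ_X = |1.42|·13.7 = 19.454.
σ_W = |8|·19.454 = 155.632.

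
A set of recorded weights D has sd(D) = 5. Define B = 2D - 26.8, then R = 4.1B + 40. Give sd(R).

sd(R) = 41

sd(B) = |2|·5 = 10.
sd(R) = |4.1|·10 = 41.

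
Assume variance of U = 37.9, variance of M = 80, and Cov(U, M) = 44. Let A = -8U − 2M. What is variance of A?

variance of A = a²·variance of U + b²·variance of M + 2ab·Cov(U, M) with a = -8, b = -2.
= (-8)²·37.9 + (-2)²·80 + 2·(-8)·(-2)·44
= 2425.6 + 320 + 1408 = 4153.6.

variance of A = 4153.6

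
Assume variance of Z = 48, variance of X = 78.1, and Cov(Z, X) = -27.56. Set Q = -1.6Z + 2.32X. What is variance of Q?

variance of Q = a²·variance of Z + b²·variance of X + 2ab·Cov(Z, X) with a = -1.6, b = 2.32.
= (-1.6)²·48 + 2.32²·78.1 + 2·(-1.6)·2.32·(-27.56)
= 122.88 + 420.36544 + 204.60544 = 747.85088.

variance of Q = 747.85088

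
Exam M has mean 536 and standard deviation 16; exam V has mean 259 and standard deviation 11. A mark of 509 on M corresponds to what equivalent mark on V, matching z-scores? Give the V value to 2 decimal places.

V = 240.44

z = (509 − 536)/16 = -1.6875.
V = 259 + z·11 = 259 + (509 − 536)·11/16 ≈ 240.44.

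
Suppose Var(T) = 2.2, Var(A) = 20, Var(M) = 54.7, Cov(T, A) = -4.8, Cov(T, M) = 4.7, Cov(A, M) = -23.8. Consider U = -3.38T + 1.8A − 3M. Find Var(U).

Var(U) = a²·Var(T) + b²·Var(A) + c²·Var(M) + 2ab·Cov(T, A) + 2ac·Cov(T, M) + 2bc·Cov(A, M), with a = -3.38, b = 1.8, c = -3.
= 25.13368 + 64.8 + 492.3 + 58.4064 + 95.316 + 257.04
= 992.99608.

Var(U) = 992.99608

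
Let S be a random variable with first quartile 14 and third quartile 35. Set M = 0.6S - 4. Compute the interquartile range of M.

IQR of S = Q3 − Q1 = 35 − 14 = 21.
Under M = aS + b, IQR(M) = |a|·IQR(S) = |0.6|·21 = 12.6 (shifts cancel; spread scales by |a|).

IQR(M) = 12.6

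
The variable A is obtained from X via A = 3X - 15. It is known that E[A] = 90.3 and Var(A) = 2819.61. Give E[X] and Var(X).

From A = 3X - 15: E[A] = a·E[X] + b, so E[X] = (E[A] − b)/a = (90.3 − (-15))/3 = 35.1.
Var(A) = a²·Var(X), so Var(X) = 2819.61/3² = 313.29.

E[X] = 35.1, Var(X) = 313.29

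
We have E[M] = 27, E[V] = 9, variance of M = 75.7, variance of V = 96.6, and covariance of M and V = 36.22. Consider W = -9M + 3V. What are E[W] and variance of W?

E[W] = (-9)·E[M] + 3·E[V] = (-9)·27 + 3·9 = -216.
variance of W = a²·variance of M + b²·variance of V + 2ab·covariance of M and V with a = -9, b = 3.
= (-9)²·75.7 + 3²·96.6 + 2·(-9)·3·36.22
= 6131.7 + 869.4 + (-1955.88) = 5045.22.

E[W] = -216, variance of W = 5045.22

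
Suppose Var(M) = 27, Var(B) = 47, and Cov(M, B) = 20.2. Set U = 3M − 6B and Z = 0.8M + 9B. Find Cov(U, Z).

By bilinearity, Cov(U, Z) = ac·Var(M) + bd·Var(B) + (ad+bc)·Cov(M, B), with a=3, b=-6, c=0.8, d=9.
ac·Var(M) = 3·0.8·27 = 64.8
bd·Var(B) = (-6)·9·47 = -2538
(ad+bc)·Cov(M, B) = (22.2)·20.2 = 448.44
Cov(U, Z) = 64.8 + (-2538) + 448.44 = -2024.76.

Cov(U, Z) = -2024.76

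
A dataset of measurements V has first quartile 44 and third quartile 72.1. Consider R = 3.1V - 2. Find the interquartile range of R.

IQR(R) = 87.11

IQR of V = Q3 − Q1 = 72.1 − 44 = 28.1.
Under R = aV + b, IQR(R) = |a|·IQR(V) = |3.1|·28.1 = 87.11 (shifts cancel; spread scales by |a|).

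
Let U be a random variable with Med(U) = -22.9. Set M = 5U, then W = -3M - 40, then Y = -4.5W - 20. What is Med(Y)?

Med(M) = 5·(-22.9) = -114.5.
Med(W) = (-3)·(-114.5) + (-40) = 303.5.
Med(Y) = (-4.5)·303.5 + (-20) = -1385.75.

Med(Y) = -1385.75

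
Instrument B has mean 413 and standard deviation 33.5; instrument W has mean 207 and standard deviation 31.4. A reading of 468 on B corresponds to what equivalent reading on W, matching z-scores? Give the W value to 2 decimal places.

z = (468 − 413)/33.5 ≈ 1.6418.
W = 207 + z·31.4 = 207 + (468 − 413)·31.4/33.5 ≈ 258.55.

W = 258.55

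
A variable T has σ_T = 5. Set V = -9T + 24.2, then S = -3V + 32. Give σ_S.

σ_S = 135

σ_V = |-9|·5 = 45.
σ_S = |-3|·45 = 135.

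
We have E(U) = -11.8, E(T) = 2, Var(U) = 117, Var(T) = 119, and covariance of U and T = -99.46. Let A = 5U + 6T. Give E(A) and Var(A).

E(A) = -47, Var(A) = 1241.4

E(A) = 5·E(U) + 6·E(T) = 5·(-11.8) + 6·2 = -47.
Var(A) = a²·Var(U) + b²·Var(T) + 2ab·covariance of U and T with a = 5, b = 6.
= 5²·117 + 6²·119 + 2·5·6·(-99.46)
= 2925 + 4284 + (-5967.6) = 1241.4.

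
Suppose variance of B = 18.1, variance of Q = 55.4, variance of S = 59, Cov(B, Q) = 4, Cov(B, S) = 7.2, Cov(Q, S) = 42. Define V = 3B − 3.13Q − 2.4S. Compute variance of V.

variance of V = a²·variance of B + b²·variance of Q + c²·variance of S + 2ab·Cov(B, Q) + 2ac·Cov(B, S) + 2bc·Cov(Q, S), with a = 3, b = -3.13, c = -2.4.
= 162.9 + 542.74826 + 339.84 + (-75.12) + (-103.68) + 631.008
= 1497.69626.

variance of V = 1497.69626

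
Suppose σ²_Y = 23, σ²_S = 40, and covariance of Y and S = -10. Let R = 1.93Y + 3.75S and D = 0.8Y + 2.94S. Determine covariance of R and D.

By bilinearity, covariance of R and D = ac·σ²_Y + bd·σ²_S + (ad+bc)·covariance of Y and S, with a=1.93, b=3.75, c=0.8, d=2.94.
ac·σ²_Y = 1.93·0.8·23 = 35.512
bd·σ²_S = 3.75·2.94·40 = 441
(ad+bc)·covariance of Y and S = (8.6742)·(-10) = -86.742
covariance of R and D = 35.512 + 441 + (-86.742) = 389.77.

covariance of R and D = 389.77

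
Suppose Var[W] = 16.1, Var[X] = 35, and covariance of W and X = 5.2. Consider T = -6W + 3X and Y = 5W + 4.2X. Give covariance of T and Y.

By bilinearity, covariance of T and Y = ac·Var[W] + bd·Var[X] + (ad+bc)·covariance of W and X, with a=-6, b=3, c=5, d=4.2.
ac·Var[W] = (-6)·5·16.1 = -483
bd·Var[X] = 3·4.2·35 = 441
(ad+bc)·covariance of W and X = (-10.2)·5.2 = -53.04
covariance of T and Y = -483 + 441 + (-53.04) = -95.04.

covariance of T and Y = -95.04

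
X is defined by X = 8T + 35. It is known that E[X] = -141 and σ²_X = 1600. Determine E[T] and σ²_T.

From X = 8T + 35: E[X] = a·E[T] + b, so E[T] = (E[X] − b)/a = (-141 − 35)/8 = -22.
σ²_X = a²·σ²_T, so σ²_T = 1600/8² = 25.

E[T] = -22, σ²_T = 25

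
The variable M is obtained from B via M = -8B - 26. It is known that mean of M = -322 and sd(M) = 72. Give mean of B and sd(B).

mean of B = 37, sd(B) = 9

From M = -8B - 26: mean of M = a·mean of B + b, so mean of B = (mean of M − b)/a = (-322 − (-26))/(-8) = 37.
sd(M) = |a|·sd(B), so sd(B) = 72/|-8| = 9.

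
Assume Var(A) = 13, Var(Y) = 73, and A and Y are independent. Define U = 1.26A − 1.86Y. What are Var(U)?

Var(U) = 273.1896

Var(U) = a²·Var(A) + b²·Var(Y) + 2ab·Cov[A, Y] with a = 1.26, b = -1.86.
Independence gives Cov[A, Y] = 0.
= 1.26²·13 + (-1.86)²·73 + 2·1.26·(-1.86)·0
= 20.6388 + 252.5508 + 0 = 273.1896.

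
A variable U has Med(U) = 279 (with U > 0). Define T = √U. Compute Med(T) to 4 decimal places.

√U is monotone on this domain, so Med(T) = √(279) ≈ 16.7033.

Med(T) = 16.7033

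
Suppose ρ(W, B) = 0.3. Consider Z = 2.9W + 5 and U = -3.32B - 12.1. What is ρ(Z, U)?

ρ(Z, U) = -0.3

Linear rescalings preserve |correlation|; the slopes 2.9 and -3.32 have opposite signs, so the correlation flips sign: ρ(Z, U) = −ρ(W, B) = -0.3.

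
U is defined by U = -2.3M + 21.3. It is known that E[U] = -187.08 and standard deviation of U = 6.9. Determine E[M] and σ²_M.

E[M] = 90.6, σ²_M = 9

From U = -2.3M + 21.3: E[U] = a·E[M] + b, so E[M] = (E[U] − b)/a = (-187.08 − 21.3)/(-2.3) = 90.6.
σ²_U = 6.9² = 47.61.
σ²_U = a²·σ²_M, so σ²_M = 47.61/(-2.3)² = 9.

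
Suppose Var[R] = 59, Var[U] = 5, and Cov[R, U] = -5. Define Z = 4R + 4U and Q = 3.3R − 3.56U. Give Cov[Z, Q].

Cov[Z, Q] = 712.8

By bilinearity, Cov[Z, Q] = ac·Var[R] + bd·Var[U] + (ad+bc)·Cov[R, U], with a=4, b=4, c=3.3, d=-3.56.
ac·Var[R] = 4·3.3·59 = 778.8
bd·Var[U] = 4·(-3.56)·5 = -71.2
(ad+bc)·Cov[R, U] = (-1.04)·(-5) = 5.2
Cov[Z, Q] = 778.8 + (-71.2) + 5.2 = 712.8.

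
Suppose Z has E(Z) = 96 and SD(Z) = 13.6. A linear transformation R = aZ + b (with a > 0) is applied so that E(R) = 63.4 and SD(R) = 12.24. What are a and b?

SD(R) = a·SD(Z) (a > 0), so a = 12.24/13.6 = 0.9.
E(R) = a·E(Z) + b, so b = 63.4 − 0.9·96 = -23.

a = 0.9, b = -23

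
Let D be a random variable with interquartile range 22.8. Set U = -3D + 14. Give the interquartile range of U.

Under U = aD + b, IQR(U) = |a|·IQR(D) = |-3|·22.8 = 68.4 (shifts cancel; spread scales by |a|).

IQR(U) = 68.4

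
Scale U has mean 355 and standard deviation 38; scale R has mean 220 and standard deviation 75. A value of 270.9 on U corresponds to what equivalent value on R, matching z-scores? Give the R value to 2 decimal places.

R = 54.01

z = (270.9 − 355)/38 ≈ -2.2132.
R = 220 + z·75 = 220 + (270.9 − 355)·75/38 ≈ 54.01.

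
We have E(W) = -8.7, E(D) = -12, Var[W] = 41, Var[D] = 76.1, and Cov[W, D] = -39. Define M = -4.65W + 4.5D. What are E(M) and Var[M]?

E(M) = -13.545, Var[M] = 4059.6975

E(M) = (-4.65)·E(W) + 4.5·E(D) = (-4.65)·(-8.7) + 4.5·(-12) = -13.545.
Var[M] = a²·Var[W] + b²·Var[D] + 2ab·Cov[W, D] with a = -4.65, b = 4.5.
= (-4.65)²·41 + 4.5²·76.1 + 2·(-4.65)·4.5·(-39)
= 886.5225 + 1541.025 + 1632.15 = 4059.6975.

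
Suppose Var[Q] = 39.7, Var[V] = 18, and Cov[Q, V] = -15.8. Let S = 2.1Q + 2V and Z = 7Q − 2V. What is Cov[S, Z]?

By bilinearity, Cov[S, Z] = ac·Var[Q] + bd·Var[V] + (ad+bc)·Cov[Q, V], with a=2.1, b=2, c=7, d=-2.
ac·Var[Q] = 2.1·7·39.7 = 583.59
bd·Var[V] = 2·(-2)·18 = -72
(ad+bc)·Cov[Q, V] = (9.8)·(-15.8) = -154.84
Cov[S, Z] = 583.59 + (-72) + (-154.84) = 356.75.

Cov[S, Z] = 356.75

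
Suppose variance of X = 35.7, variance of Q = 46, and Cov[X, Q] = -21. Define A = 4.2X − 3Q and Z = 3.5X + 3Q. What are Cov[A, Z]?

By bilinearity, Cov[A, Z] = ac·variance of X + bd·variance of Q + (ad+bc)·Cov[X, Q], with a=4.2, b=-3, c=3.5, d=3.
ac·variance of X = 4.2·3.5·35.7 = 524.79
bd·variance of Q = (-3)·3·46 = -414
(ad+bc)·Cov[X, Q] = (2.1)·(-21) = -44.1
Cov[A, Z] = 524.79 + (-414) + (-44.1) = 66.69.

Cov[A, Z] = 66.69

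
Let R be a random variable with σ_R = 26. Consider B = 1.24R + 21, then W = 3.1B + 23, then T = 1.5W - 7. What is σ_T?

σ_B = |1.24|·26 = 32.24.
σ_W = |3.1|·32.24 = 99.944.
σ_T = |1.5|·99.944 = 149.916.

σ_T = 149.916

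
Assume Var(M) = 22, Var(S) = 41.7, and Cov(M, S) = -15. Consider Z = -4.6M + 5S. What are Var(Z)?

Var(Z) = 2198.02

Var(Z) = a²·Var(M) + b²·Var(S) + 2ab·Cov(M, S) with a = -4.6, b = 5.
= (-4.6)²·22 + 5²·41.7 + 2·(-4.6)·5·(-15)
= 465.52 + 1042.5 + 690 = 2198.02.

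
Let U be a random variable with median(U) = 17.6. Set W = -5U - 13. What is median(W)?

median(W) = -101

A linear map preserves order up to sign, so median(W) = a·median(U) + b = (-5)·17.6 + (-13) = -101.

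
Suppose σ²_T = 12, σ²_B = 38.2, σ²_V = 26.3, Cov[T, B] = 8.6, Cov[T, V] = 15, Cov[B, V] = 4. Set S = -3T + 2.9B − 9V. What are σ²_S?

σ²_S = 3011.122

σ²_S = a²·σ²_T + b²·σ²_B + c²·σ²_V + 2ab·Cov[T, B] + 2ac·Cov[T, V] + 2bc·Cov[B, V], with a = -3, b = 2.9, c = -9.
= 108 + 321.262 + 2130.3 + (-149.64) + 810 + (-208.8)
= 3011.122.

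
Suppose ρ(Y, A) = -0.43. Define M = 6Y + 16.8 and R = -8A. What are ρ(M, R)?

ρ(M, R) = 0.43

Linear rescalings preserve |correlation|; the slopes 6 and -8 have opposite signs, so the correlation flips sign: ρ(M, R) = −ρ(Y, A) = 0.43.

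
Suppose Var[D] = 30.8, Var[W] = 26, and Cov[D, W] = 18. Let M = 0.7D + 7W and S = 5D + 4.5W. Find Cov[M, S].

By bilinearity, Cov[M, S] = ac·Var[D] + bd·Var[W] + (ad+bc)·Cov[D, W], with a=0.7, b=7, c=5, d=4.5.
ac·Var[D] = 0.7·5·30.8 = 107.8
bd·Var[W] = 7·4.5·26 = 819
(ad+bc)·Cov[D, W] = (38.15)·18 = 686.7
Cov[M, S] = 107.8 + 819 + 686.7 = 1613.5.

Cov[M, S] = 1613.5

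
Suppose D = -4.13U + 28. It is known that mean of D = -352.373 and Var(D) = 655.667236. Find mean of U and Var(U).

mean of U = 92.1, Var(U) = 38.44

From D = -4.13U + 28: mean of D = a·mean of U + b, so mean of U = (mean of D − b)/a = (-352.373 − 28)/(-4.13) = 92.1.
Var(D) = a²·Var(U), so Var(U) = 655.667236/(-4.13)² = 38.44.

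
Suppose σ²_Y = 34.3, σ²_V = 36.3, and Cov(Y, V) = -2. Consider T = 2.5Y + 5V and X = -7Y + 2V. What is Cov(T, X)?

By bilinearity, Cov(T, X) = ac·σ²_Y + bd·σ²_V + (ad+bc)·Cov(Y, V), with a=2.5, b=5, c=-7, d=2.
ac·σ²_Y = 2.5·(-7)·34.3 = -600.25
bd·σ²_V = 5·2·36.3 = 363
(ad+bc)·Cov(Y, V) = (-30)·(-2) = 60
Cov(T, X) = -600.25 + 363 + 60 = -177.25.

Cov(T, X) = -177.25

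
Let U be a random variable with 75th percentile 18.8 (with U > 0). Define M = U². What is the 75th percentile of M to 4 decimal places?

U² is increasing, so P_{75}(M) = g(P_{75}(U)) = 353.44.

75th percentile of M = 353.44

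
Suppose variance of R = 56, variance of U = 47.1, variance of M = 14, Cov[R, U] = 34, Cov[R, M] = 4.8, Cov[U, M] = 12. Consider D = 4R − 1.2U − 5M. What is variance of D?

variance of D = 939.424

variance of D = a²·variance of R + b²·variance of U + c²·variance of M + 2ab·Cov[R, U] + 2ac·Cov[R, M] + 2bc·Cov[U, M], with a = 4, b = -1.2, c = -5.
= 896 + 67.824 + 350 + (-326.4) + (-192) + 144
= 939.424.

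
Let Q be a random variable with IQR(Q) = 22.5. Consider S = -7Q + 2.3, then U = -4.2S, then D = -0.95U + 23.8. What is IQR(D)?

IQR(S) = |-7|·22.5 = 157.5.
IQR(U) = |-4.2|·157.5 = 661.5.
IQR(D) = |-0.95|·661.5 = 628.425.

IQR(D) = 628.425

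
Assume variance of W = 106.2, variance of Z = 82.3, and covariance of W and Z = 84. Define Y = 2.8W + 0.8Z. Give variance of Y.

variance of Y = 1261.6

variance of Y = a²·variance of W + b²·variance of Z + 2ab·covariance of W and Z with a = 2.8, b = 0.8.
= 2.8²·106.2 + 0.8²·82.3 + 2·2.8·0.8·84
= 832.608 + 52.672 + 376.32 = 1261.6.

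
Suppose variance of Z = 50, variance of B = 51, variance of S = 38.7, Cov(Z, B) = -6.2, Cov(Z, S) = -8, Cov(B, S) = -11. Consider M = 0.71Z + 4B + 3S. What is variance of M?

variance of M = a²·variance of Z + b²·variance of B + c²·variance of S + 2ab·Cov(Z, B) + 2ac·Cov(Z, S) + 2bc·Cov(B, S), with a = 0.71, b = 4, c = 3.
= 25.205 + 816 + 348.3 + (-35.216) + (-34.08) + (-264)
= 856.209.

variance of M = 856.209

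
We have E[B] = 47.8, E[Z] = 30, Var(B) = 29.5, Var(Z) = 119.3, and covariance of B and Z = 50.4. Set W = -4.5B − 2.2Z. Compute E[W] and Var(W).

E[W] = -281.1, Var(W) = 2172.707

E[W] = (-4.5)·E[B] + (-2.2)·E[Z] = (-4.5)·47.8 + (-2.2)·30 = -281.1.
Var(W) = a²·Var(B) + b²·Var(Z) + 2ab·covariance of B and Z with a = -4.5, b = -2.2.
= (-4.5)²·29.5 + (-2.2)²·119.3 + 2·(-4.5)·(-2.2)·50.4
= 597.375 + 577.412 + 997.92 = 2172.707.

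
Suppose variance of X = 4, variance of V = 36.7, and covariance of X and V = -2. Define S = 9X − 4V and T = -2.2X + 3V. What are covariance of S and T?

covariance of S and T = -591.2

By bilinearity, covariance of S and T = ac·variance of X + bd·variance of V + (ad+bc)·covariance of X and V, with a=9, b=-4, c=-2.2, d=3.
ac·variance of X = 9·(-2.2)·4 = -79.2
bd·variance of V = (-4)·3·36.7 = -440.4
(ad+bc)·covariance of X and V = (35.8)·(-2) = -71.6
covariance of S and T = -79.2 + (-440.4) + (-71.6) = -591.2.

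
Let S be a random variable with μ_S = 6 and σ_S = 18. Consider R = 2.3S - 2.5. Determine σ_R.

σ_R = 41.4

R = 2.3S - 2.5 is linear with a = 2.3, b = -2.5.
σ_R = |a|·σ_S = |2.3|·18 = 41.4.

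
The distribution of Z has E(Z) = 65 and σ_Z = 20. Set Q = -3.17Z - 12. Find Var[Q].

Var[Q] = 4019.56

Q = -3.17Z - 12 is linear with a = -3.17, b = -12.
Var[Z] = 20² = 400.
Var[Q] = a²·Var[Z] = (-3.17)²·400 = 4019.56 (the additive constant -12 does not affect variance).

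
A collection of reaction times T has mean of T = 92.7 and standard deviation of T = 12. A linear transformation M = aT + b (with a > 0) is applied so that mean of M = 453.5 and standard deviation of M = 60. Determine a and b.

standard deviation of M = a·standard deviation of T (a > 0), so a = 60/12 = 5.
mean of M = a·mean of T + b, so b = 453.5 − 5·92.7 = -10.

a = 5, b = -10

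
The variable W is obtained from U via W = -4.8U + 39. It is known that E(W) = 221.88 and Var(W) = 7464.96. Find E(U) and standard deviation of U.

E(U) = -38.1, standard deviation of U = 18

From W = -4.8U + 39: E(W) = a·E(U) + b, so E(U) = (E(W) − b)/a = (221.88 − 39)/(-4.8) = -38.1.
standard deviation of W = √7464.96 = 86.4.
standard deviation of W = |a|·standard deviation of U, so standard deviation of U = 86.4/|-4.8| = 18.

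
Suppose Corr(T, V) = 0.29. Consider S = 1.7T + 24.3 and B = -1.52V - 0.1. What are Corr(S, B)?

Corr(S, B) = -0.29

Linear rescalings preserve |correlation|; the slopes 1.7 and -1.52 have opposite signs, so the correlation flips sign: Corr(S, B) = −Corr(T, V) = -0.29.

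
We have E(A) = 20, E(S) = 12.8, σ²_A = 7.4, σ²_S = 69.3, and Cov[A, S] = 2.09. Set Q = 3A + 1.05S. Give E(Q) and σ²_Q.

E(Q) = 3·E(A) + 1.05·E(S) = 3·20 + 1.05·12.8 = 73.44.
σ²_Q = a²·σ²_A + b²·σ²_S + 2ab·Cov[A, S] with a = 3, b = 1.05.
= 3²·7.4 + 1.05²·69.3 + 2·3·1.05·2.09
= 66.6 + 76.40325 + 13.167 = 156.17025.

E(Q) = 73.44, σ²_Q = 156.17025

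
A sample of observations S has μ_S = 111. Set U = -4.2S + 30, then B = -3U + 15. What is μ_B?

μ_B = 1323.6

μ_U = (-4.2)·111 + 30 = -436.2.
μ_B = (-3)·(-436.2) + 15 = 1323.6.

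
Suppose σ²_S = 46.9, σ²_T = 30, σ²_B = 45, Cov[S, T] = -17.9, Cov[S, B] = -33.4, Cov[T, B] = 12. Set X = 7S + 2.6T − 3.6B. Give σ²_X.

σ²_X = a²·σ²_S + b²·σ²_T + c²·σ²_B + 2ab·Cov[S, T] + 2ac·Cov[S, B] + 2bc·Cov[T, B], with a = 7, b = 2.6, c = -3.6.
= 2298.1 + 202.8 + 583.2 + (-651.56) + 1683.36 + (-224.64)
= 3891.26.

σ²_X = 3891.26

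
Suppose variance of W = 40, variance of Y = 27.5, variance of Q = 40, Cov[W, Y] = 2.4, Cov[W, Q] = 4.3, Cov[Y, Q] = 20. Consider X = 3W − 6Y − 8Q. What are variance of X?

variance of X = a²·variance of W + b²·variance of Y + c²·variance of Q + 2ab·Cov[W, Y] + 2ac·Cov[W, Q] + 2bc·Cov[Y, Q], with a = 3, b = -6, c = -8.
= 360 + 990 + 2560 + (-86.4) + (-206.4) + 1920
= 5537.2.

variance of X = 5537.2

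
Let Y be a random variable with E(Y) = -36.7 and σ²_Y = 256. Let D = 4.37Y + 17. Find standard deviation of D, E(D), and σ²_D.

D = 4.37Y + 17 is linear with a = 4.37, b = 17.
standard deviation of Y = √256 = 16.
standard deviation of D = |a|·standard deviation of Y = |4.37|·16 = 69.92.
E(D) = a·E(Y) + b = 4.37·(-36.7) + 17 = -143.379.
σ²_D = a²·σ²_Y = 4.37²·256 = 4888.8064 (the additive constant 17 does not affect variance).

standard deviation of D = 69.92, E(D) = -143.379, σ²_D = 4888.8064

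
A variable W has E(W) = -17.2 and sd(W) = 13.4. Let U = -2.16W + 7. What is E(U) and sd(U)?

U = -2.16W + 7 is linear with a = -2.16, b = 7.
E(U) = a·E(W) + b = (-2.16)·(-17.2) + 7 = 44.152.
sd(U) = |a|·sd(W) = |-2.16|·13.4 = 28.944.

E(U) = 44.152, sd(U) = 28.944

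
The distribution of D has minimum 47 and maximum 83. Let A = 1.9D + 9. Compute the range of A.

Range(A) = 68.4

Range of D = 83 − 47 = 36.
Range(A) = |a|·Range(D) = |1.9|·36 = 68.4.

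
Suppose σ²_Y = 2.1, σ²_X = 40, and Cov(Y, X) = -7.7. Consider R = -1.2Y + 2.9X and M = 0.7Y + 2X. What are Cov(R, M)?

Cov(R, M) = 233.085

By bilinearity, Cov(R, M) = ac·σ²_Y + bd·σ²_X + (ad+bc)·Cov(Y, X), with a=-1.2, b=2.9, c=0.7, d=2.
ac·σ²_Y = (-1.2)·0.7·2.1 = -1.764
bd·σ²_X = 2.9·2·40 = 232
(ad+bc)·Cov(Y, X) = (-0.37)·(-7.7) = 2.849
Cov(R, M) = -1.764 + 232 + 2.849 = 233.085.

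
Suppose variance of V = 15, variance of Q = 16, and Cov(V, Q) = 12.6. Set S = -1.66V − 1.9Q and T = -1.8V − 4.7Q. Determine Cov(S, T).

Cov(S, T) = 329.0972

By bilinearity, Cov(S, T) = ac·variance of V + bd·variance of Q + (ad+bc)·Cov(V, Q), with a=-1.66, b=-1.9, c=-1.8, d=-4.7.
ac·variance of V = (-1.66)·(-1.8)·15 = 44.82
bd·variance of Q = (-1.9)·(-4.7)·16 = 142.88
(ad+bc)·Cov(V, Q) = (11.222)·12.6 = 141.3972
Cov(S, T) = 44.82 + 142.88 + 141.3972 = 329.0972.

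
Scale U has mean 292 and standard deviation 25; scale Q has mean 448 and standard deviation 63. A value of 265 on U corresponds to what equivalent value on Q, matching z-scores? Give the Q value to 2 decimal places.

z = (265 − 292)/25 = -1.08.
Q = 448 + z·63 = 448 + (265 − 292)·63/25 = 379.96.

Q = 379.96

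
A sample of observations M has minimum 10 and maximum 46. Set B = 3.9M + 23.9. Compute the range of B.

Range of M = 46 − 10 = 36.
Range(B) = |a|·Range(M) = |3.9|·36 = 140.4.

Range(B) = 140.4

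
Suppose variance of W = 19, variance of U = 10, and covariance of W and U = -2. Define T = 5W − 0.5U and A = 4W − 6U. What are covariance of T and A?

covariance of T and A = 474

By bilinearity, covariance of T and A = ac·variance of W + bd·variance of U + (ad+bc)·covariance of W and U, with a=5, b=-0.5, c=4, d=-6.
ac·variance of W = 5·4·19 = 380
bd·variance of U = (-0.5)·(-6)·10 = 30
(ad+bc)·covariance of W and U = (-32)·(-2) = 64
covariance of T and A = 380 + 30 + 64 = 474.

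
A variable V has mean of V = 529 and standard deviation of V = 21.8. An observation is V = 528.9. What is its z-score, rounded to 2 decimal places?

z = 0.00

z = (V − mean of V) / standard deviation of V = (528.9 − 529) / 21.8 ≈ 0.00.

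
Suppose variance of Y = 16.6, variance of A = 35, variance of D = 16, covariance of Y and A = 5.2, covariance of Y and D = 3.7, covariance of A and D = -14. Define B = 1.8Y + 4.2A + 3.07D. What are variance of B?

variance of B = 580.4668

variance of B = a²·variance of Y + b²·variance of A + c²·variance of D + 2ab·covariance of Y and A + 2ac·covariance of Y and D + 2bc·covariance of A and D, with a = 1.8, b = 4.2, c = 3.07.
= 53.784 + 617.4 + 150.7984 + 78.624 + 40.8924 + (-361.032)
= 580.4668.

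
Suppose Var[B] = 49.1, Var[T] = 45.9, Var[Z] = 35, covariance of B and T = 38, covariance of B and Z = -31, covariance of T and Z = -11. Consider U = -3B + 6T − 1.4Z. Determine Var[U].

Var[U] = a²·Var[B] + b²·Var[T] + c²·Var[Z] + 2ab·covariance of B and T + 2ac·covariance of B and Z + 2bc·covariance of T and Z, with a = -3, b = 6, c = -1.4.
= 441.9 + 1652.4 + 68.6 + (-1368) + (-260.4) + 184.8
= 719.3.

Var[U] = 719.3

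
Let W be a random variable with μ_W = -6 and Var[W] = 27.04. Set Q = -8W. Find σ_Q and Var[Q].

Q = -8W is linear with a = -8, b = 0.
σ_W = √27.04 = 5.2.
σ_Q = |a|·σ_W = |-8|·5.2 = 41.6.
Var[Q] = a²·Var[W] = (-8)²·27.04 = 1730.56.

σ_Q = 41.6, Var[Q] = 1730.56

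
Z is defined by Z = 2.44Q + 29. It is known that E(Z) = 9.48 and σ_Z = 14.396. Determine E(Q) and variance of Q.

From Z = 2.44Q + 29: E(Z) = a·E(Q) + b, so E(Q) = (E(Z) − b)/a = (9.48 − 29)/2.44 = -8.
variance of Z = 14.396² = 207.244816.
variance of Z = a²·variance of Q, so variance of Q = 207.244816/2.44² = 34.81.

E(Q) = -8, variance of Q = 34.81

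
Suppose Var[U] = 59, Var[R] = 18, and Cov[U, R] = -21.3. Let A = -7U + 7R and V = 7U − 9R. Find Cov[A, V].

By bilinearity, Cov[A, V] = ac·Var[U] + bd·Var[R] + (ad+bc)·Cov[U, R], with a=-7, b=7, c=7, d=-9.
ac·Var[U] = (-7)·7·59 = -2891
bd·Var[R] = 7·(-9)·18 = -1134
(ad+bc)·Cov[U, R] = (112)·(-21.3) = -2385.6
Cov[A, V] = -2891 + (-1134) + (-2385.6) = -6410.6.

Cov[A, V] = -6410.6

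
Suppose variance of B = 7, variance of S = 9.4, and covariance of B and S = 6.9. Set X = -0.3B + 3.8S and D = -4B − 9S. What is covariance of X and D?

By bilinearity, covariance of X and D = ac·variance of B + bd·variance of S + (ad+bc)·covariance of B and S, with a=-0.3, b=3.8, c=-4, d=-9.
ac·variance of B = (-0.3)·(-4)·7 = 8.4
bd·variance of S = 3.8·(-9)·9.4 = -321.48
(ad+bc)·covariance of B and S = (-12.5)·6.9 = -86.25
covariance of X and D = 8.4 + (-321.48) + (-86.25) = -399.33.

covariance of X and D = -399.33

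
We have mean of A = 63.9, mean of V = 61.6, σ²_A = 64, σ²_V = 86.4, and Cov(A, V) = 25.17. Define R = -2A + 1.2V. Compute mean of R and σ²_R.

mean of R = -53.88, σ²_R = 259.6

mean of R = (-2)·mean of A + 1.2·mean of V = (-2)·63.9 + 1.2·61.6 = -53.88.
σ²_R = a²·σ²_A + b²·σ²_V + 2ab·Cov(A, V) with a = -2, b = 1.2.
= (-2)²·64 + 1.2²·86.4 + 2·(-2)·1.2·25.17
= 256 + 124.416 + (-120.816) = 259.6.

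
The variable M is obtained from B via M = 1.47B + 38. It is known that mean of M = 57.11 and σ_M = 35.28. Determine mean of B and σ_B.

From M = 1.47B + 38: mean of M = a·mean of B + b, so mean of B = (mean of M − b)/a = (57.11 − 38)/1.47 = 13.
σ_M = |a|·σ_B, so σ_B = 35.28/|1.47| = 24.

mean of B = 13, σ_B = 24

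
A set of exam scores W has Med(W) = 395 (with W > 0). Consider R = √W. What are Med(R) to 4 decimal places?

Med(R) = 19.8746

√W is monotone on this domain, so Med(R) = √(395) ≈ 19.8746.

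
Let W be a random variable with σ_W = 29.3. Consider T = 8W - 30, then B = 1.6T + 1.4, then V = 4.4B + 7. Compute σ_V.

σ_T = |8|·29.3 = 234.4.
σ_B = |1.6|·234.4 = 375.04.
σ_V = |4.4|·375.04 = 1650.176.

σ_V = 1650.176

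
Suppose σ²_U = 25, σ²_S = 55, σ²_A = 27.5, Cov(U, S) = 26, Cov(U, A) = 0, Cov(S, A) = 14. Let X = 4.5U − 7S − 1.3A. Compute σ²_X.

σ²_X = a²·σ²_U + b²·σ²_S + c²·σ²_A + 2ab·Cov(U, S) + 2ac·Cov(U, A) + 2bc·Cov(S, A), with a = 4.5, b = -7, c = -1.3.
= 506.25 + 2695 + 46.475 + (-1638) + 0 + 254.8
= 1864.525.

σ²_X = 1864.525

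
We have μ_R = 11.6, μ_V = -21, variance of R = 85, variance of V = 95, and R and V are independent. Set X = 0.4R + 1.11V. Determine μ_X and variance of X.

μ_X = 0.4·μ_R + 1.11·μ_V = 0.4·11.6 + 1.11·(-21) = -18.67.
variance of X = a²·variance of R + b²·variance of V + 2ab·Cov(R, V) with a = 0.4, b = 1.11.
Independence gives Cov(R, V) = 0.
= 0.4²·85 + 1.11²·95 + 2·0.4·1.11·0
= 13.6 + 117.0495 + 0 = 130.6495.

μ_X = -18.67, variance of X = 130.6495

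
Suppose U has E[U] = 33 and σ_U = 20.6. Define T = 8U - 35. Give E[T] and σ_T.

E[T] = 229, σ_T = 164.8

T = 8U - 35 is linear with a = 8, b = -35.
E[T] = a·E[U] + b = 8·33 + (-35) = 229.
σ_T = |a|·σ_U = |8|·20.6 = 164.8.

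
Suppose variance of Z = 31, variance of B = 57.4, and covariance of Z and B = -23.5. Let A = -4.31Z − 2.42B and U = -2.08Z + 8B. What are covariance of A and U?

covariance of A and U = -141.3648

By bilinearity, covariance of A and U = ac·variance of Z + bd·variance of B + (ad+bc)·covariance of Z and B, with a=-4.31, b=-2.42, c=-2.08, d=8.
ac·variance of Z = (-4.31)·(-2.08)·31 = 277.9088
bd·variance of B = (-2.42)·8·57.4 = -1111.264
(ad+bc)·covariance of Z and B = (-29.4464)·(-23.5) = 691.9904
covariance of A and U = 277.9088 + (-1111.264) + 691.9904 = -141.3648.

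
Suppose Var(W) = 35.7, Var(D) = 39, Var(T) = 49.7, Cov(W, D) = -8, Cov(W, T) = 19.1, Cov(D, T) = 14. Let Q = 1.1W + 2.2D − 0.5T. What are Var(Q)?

Var(Q) = a²·Var(W) + b²·Var(D) + c²·Var(T) + 2ab·Cov(W, D) + 2ac·Cov(W, T) + 2bc·Cov(D, T), with a = 1.1, b = 2.2, c = -0.5.
= 43.197 + 188.76 + 12.425 + (-38.72) + (-21.01) + (-30.8)
= 153.852.

Var(Q) = 153.852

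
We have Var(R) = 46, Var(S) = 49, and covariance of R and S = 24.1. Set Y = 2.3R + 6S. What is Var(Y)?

Var(Y) = a²·Var(R) + b²·Var(S) + 2ab·covariance of R and S with a = 2.3, b = 6.
= 2.3²·46 + 6²·49 + 2·2.3·6·24.1
= 243.34 + 1764 + 665.16 = 2672.5.

Var(Y) = 2672.5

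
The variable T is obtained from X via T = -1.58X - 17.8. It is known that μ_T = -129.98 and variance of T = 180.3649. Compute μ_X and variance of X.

μ_X = 71, variance of X = 72.25

From T = -1.58X - 17.8: μ_T = a·μ_X + b, so μ_X = (μ_T − b)/a = (-129.98 − (-17.8))/(-1.58) = 71.
variance of T = a²·variance of X, so variance of X = 180.3649/(-1.58)² = 72.25.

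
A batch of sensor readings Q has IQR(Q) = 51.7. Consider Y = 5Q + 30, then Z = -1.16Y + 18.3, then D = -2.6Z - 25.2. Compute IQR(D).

IQR(Y) = |5|·51.7 = 258.5.
IQR(Z) = |-1.16|·258.5 = 299.86.
IQR(D) = |-2.6|·299.86 = 779.636.

IQR(D) = 779.636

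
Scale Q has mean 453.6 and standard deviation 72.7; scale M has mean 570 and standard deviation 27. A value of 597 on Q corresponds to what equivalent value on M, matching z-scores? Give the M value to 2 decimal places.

z = (597 − 453.6)/72.7 ≈ 1.9725.
M = 570 + z·27 = 570 + (597 − 453.6)·27/72.7 ≈ 623.26.

M = 623.26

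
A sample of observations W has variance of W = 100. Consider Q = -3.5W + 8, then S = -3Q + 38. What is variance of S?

variance of S = 11025

variance of Q = (-3.5)²·100 = 1225.
variance of S = (-3)²·1225 = 11025.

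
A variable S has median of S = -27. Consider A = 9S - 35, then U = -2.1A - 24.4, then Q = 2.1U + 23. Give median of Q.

median of A = 9·(-27) + (-35) = -278.
median of U = (-2.1)·(-278) + (-24.4) = 559.4.
median of Q = 2.1·559.4 + 23 = 1197.74.

median of Q = 1197.74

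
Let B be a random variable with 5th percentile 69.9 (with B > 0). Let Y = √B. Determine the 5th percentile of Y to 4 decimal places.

√B is increasing, so P_{5}(Y) = g(P_{5}(B)) ≈ 8.3606.

5th percentile of Y = 8.3606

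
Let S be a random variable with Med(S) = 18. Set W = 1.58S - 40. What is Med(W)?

Med(W) = -11.56

A linear map preserves order up to sign, so Med(W) = a·Med(S) + b = 1.58·18 + (-40) = -11.56.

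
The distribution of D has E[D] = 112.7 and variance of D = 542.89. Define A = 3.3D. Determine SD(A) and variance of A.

SD(A) = 76.89, variance of A = 5912.0721

A = 3.3D is linear with a = 3.3, b = 0.
SD(D) = √542.89 = 23.3.
SD(A) = |a|·SD(D) = |3.3|·23.3 = 76.89.
variance of A = a²·variance of D = 3.3²·542.89 = 5912.0721.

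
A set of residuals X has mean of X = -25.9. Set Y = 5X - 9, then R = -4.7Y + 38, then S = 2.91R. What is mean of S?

mean of Y = 5·(-25.9) + (-9) = -138.5.
mean of R = (-4.7)·(-138.5) + 38 = 688.95.
mean of S = 2.91·688.95 = 2004.8445.

mean of S = 2004.8445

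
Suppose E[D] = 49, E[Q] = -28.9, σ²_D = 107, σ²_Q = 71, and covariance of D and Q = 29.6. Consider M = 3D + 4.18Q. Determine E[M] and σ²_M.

E[M] = 3·E[D] + 4.18·E[Q] = 3·49 + 4.18·(-28.9) = 26.198.
σ²_M = a²·σ²_D + b²·σ²_Q + 2ab·covariance of D and Q with a = 3, b = 4.18.
= 3²·107 + 4.18²·71 + 2·3·4.18·29.6
= 963 + 1240.5404 + 742.368 = 2945.9084.

E[M] = 26.198, σ²_M = 2945.9084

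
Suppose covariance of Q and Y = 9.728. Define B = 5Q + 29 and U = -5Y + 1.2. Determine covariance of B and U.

covariance of B and U = -243.2

covariance of B and U = a·c·covariance of Q and Y = 5·(-5)·9.728 = -243.2. Additive constants drop out.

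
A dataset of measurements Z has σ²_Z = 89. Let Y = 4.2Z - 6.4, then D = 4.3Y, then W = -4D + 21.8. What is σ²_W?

σ²_Y = 4.2²·89 = 1569.96.
σ²_D = 4.3²·1569.96 = 29028.5604.
σ²_W = (-4)²·29028.5604 = 464456.9664.

σ²_W = 464456.9664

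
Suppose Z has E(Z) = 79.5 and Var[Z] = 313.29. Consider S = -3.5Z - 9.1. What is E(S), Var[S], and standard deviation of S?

E(S) = -287.35, Var[S] = 3837.8025, standard deviation of S = 61.95

S = -3.5Z - 9.1 is linear with a = -3.5, b = -9.1.
E(S) = a·E(Z) + b = (-3.5)·79.5 + (-9.1) = -287.35.
Var[S] = a²·Var[Z] = (-3.5)²·313.29 = 3837.8025 (the additive constant -9.1 does not affect variance).
standard deviation of Z = √313.29 = 17.7.
standard deviation of S = |a|·standard deviation of Z = |-3.5|·17.7 = 61.95.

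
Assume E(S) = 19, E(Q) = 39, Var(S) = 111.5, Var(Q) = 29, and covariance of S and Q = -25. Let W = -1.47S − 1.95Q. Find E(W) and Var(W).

E(W) = -103.98, Var(W) = 207.88785

E(W) = (-1.47)·E(S) + (-1.95)·E(Q) = (-1.47)·19 + (-1.95)·39 = -103.98.
Var(W) = a²·Var(S) + b²·Var(Q) + 2ab·covariance of S and Q with a = -1.47, b = -1.95.
= (-1.47)²·111.5 + (-1.95)²·29 + 2·(-1.47)·(-1.95)·(-25)
= 240.94035 + 110.2725 + (-143.325) = 207.88785.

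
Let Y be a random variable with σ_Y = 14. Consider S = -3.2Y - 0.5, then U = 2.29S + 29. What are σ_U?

σ_S = |-3.2|·14 = 44.8.
σ_U = |2.29|·44.8 = 102.592.

σ_U = 102.592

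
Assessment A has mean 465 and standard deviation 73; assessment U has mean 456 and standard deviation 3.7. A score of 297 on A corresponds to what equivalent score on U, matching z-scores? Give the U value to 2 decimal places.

U = 447.48

z = (297 − 465)/73 ≈ -2.3014.
U = 456 + z·3.7 = 456 + (297 − 465)·3.7/73 ≈ 447.48.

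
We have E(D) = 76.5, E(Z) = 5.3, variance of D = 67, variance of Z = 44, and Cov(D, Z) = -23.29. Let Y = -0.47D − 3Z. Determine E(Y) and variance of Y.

E(Y) = -51.855, variance of Y = 345.1225

E(Y) = (-0.47)·E(D) + (-3)·E(Z) = (-0.47)·76.5 + (-3)·5.3 = -51.855.
variance of Y = a²·variance of D + b²·variance of Z + 2ab·Cov(D, Z) with a = -0.47, b = -3.
= (-0.47)²·67 + (-3)²·44 + 2·(-0.47)·(-3)·(-23.29)
= 14.8003 + 396 + (-65.6778) = 345.1225.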